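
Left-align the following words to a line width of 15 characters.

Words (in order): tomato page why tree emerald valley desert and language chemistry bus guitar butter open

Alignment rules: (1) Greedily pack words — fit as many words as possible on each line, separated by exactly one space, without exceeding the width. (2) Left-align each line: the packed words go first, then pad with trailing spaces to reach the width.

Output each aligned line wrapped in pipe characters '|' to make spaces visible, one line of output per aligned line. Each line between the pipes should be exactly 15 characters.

Answer: |tomato page why|
|tree emerald   |
|valley desert  |
|and language   |
|chemistry bus  |
|guitar butter  |
|open           |

Derivation:
Line 1: ['tomato', 'page', 'why'] (min_width=15, slack=0)
Line 2: ['tree', 'emerald'] (min_width=12, slack=3)
Line 3: ['valley', 'desert'] (min_width=13, slack=2)
Line 4: ['and', 'language'] (min_width=12, slack=3)
Line 5: ['chemistry', 'bus'] (min_width=13, slack=2)
Line 6: ['guitar', 'butter'] (min_width=13, slack=2)
Line 7: ['open'] (min_width=4, slack=11)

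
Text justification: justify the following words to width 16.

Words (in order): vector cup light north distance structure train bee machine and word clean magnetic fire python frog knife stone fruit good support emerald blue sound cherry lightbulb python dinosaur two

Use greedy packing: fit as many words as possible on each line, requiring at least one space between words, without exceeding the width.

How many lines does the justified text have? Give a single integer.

Line 1: ['vector', 'cup', 'light'] (min_width=16, slack=0)
Line 2: ['north', 'distance'] (min_width=14, slack=2)
Line 3: ['structure', 'train'] (min_width=15, slack=1)
Line 4: ['bee', 'machine', 'and'] (min_width=15, slack=1)
Line 5: ['word', 'clean'] (min_width=10, slack=6)
Line 6: ['magnetic', 'fire'] (min_width=13, slack=3)
Line 7: ['python', 'frog'] (min_width=11, slack=5)
Line 8: ['knife', 'stone'] (min_width=11, slack=5)
Line 9: ['fruit', 'good'] (min_width=10, slack=6)
Line 10: ['support', 'emerald'] (min_width=15, slack=1)
Line 11: ['blue', 'sound'] (min_width=10, slack=6)
Line 12: ['cherry', 'lightbulb'] (min_width=16, slack=0)
Line 13: ['python', 'dinosaur'] (min_width=15, slack=1)
Line 14: ['two'] (min_width=3, slack=13)
Total lines: 14

Answer: 14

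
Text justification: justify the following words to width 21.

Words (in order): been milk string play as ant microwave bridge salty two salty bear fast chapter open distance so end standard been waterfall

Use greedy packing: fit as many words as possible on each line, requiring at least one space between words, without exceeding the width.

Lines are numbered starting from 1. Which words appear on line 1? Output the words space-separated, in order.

Line 1: ['been', 'milk', 'string', 'play'] (min_width=21, slack=0)
Line 2: ['as', 'ant', 'microwave'] (min_width=16, slack=5)
Line 3: ['bridge', 'salty', 'two'] (min_width=16, slack=5)
Line 4: ['salty', 'bear', 'fast'] (min_width=15, slack=6)
Line 5: ['chapter', 'open', 'distance'] (min_width=21, slack=0)
Line 6: ['so', 'end', 'standard', 'been'] (min_width=20, slack=1)
Line 7: ['waterfall'] (min_width=9, slack=12)

Answer: been milk string play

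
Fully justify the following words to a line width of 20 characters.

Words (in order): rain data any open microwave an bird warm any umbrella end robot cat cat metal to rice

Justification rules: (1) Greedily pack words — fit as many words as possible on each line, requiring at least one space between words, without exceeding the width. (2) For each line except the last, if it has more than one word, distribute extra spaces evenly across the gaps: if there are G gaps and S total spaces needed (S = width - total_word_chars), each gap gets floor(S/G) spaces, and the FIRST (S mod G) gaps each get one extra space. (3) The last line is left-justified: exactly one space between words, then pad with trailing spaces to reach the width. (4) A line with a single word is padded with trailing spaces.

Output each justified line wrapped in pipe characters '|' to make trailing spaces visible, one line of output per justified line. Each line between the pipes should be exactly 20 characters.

Line 1: ['rain', 'data', 'any', 'open'] (min_width=18, slack=2)
Line 2: ['microwave', 'an', 'bird'] (min_width=17, slack=3)
Line 3: ['warm', 'any', 'umbrella'] (min_width=17, slack=3)
Line 4: ['end', 'robot', 'cat', 'cat'] (min_width=17, slack=3)
Line 5: ['metal', 'to', 'rice'] (min_width=13, slack=7)

Answer: |rain  data  any open|
|microwave   an  bird|
|warm   any  umbrella|
|end  robot  cat  cat|
|metal to rice       |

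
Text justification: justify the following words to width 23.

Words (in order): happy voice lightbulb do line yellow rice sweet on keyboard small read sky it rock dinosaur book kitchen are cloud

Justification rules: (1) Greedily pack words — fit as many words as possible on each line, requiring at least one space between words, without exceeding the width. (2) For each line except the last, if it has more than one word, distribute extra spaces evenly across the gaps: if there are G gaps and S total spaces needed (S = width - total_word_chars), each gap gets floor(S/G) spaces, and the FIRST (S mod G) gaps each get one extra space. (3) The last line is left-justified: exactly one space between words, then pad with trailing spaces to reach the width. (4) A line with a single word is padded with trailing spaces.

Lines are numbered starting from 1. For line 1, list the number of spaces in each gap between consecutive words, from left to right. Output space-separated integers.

Line 1: ['happy', 'voice', 'lightbulb'] (min_width=21, slack=2)
Line 2: ['do', 'line', 'yellow', 'rice'] (min_width=19, slack=4)
Line 3: ['sweet', 'on', 'keyboard', 'small'] (min_width=23, slack=0)
Line 4: ['read', 'sky', 'it', 'rock'] (min_width=16, slack=7)
Line 5: ['dinosaur', 'book', 'kitchen'] (min_width=21, slack=2)
Line 6: ['are', 'cloud'] (min_width=9, slack=14)

Answer: 2 2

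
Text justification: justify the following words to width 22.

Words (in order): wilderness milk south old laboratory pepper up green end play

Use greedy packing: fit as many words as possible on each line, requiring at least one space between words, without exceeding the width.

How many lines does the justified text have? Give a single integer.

Line 1: ['wilderness', 'milk', 'south'] (min_width=21, slack=1)
Line 2: ['old', 'laboratory', 'pepper'] (min_width=21, slack=1)
Line 3: ['up', 'green', 'end', 'play'] (min_width=17, slack=5)
Total lines: 3

Answer: 3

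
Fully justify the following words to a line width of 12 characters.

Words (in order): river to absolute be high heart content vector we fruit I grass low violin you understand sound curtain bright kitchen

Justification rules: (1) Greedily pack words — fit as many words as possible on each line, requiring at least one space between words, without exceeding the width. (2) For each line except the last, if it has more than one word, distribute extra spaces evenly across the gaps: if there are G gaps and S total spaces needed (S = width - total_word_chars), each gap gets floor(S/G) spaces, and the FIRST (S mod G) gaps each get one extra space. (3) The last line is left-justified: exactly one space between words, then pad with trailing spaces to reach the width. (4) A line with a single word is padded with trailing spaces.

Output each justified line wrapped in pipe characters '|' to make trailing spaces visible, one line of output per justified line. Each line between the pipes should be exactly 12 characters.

Line 1: ['river', 'to'] (min_width=8, slack=4)
Line 2: ['absolute', 'be'] (min_width=11, slack=1)
Line 3: ['high', 'heart'] (min_width=10, slack=2)
Line 4: ['content'] (min_width=7, slack=5)
Line 5: ['vector', 'we'] (min_width=9, slack=3)
Line 6: ['fruit', 'I'] (min_width=7, slack=5)
Line 7: ['grass', 'low'] (min_width=9, slack=3)
Line 8: ['violin', 'you'] (min_width=10, slack=2)
Line 9: ['understand'] (min_width=10, slack=2)
Line 10: ['sound'] (min_width=5, slack=7)
Line 11: ['curtain'] (min_width=7, slack=5)
Line 12: ['bright'] (min_width=6, slack=6)
Line 13: ['kitchen'] (min_width=7, slack=5)

Answer: |river     to|
|absolute  be|
|high   heart|
|content     |
|vector    we|
|fruit      I|
|grass    low|
|violin   you|
|understand  |
|sound       |
|curtain     |
|bright      |
|kitchen     |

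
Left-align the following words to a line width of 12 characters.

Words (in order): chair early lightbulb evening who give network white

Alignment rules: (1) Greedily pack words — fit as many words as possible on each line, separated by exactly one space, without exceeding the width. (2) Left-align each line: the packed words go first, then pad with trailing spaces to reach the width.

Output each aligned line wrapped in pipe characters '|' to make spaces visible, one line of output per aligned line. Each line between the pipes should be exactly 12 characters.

Answer: |chair early |
|lightbulb   |
|evening who |
|give network|
|white       |

Derivation:
Line 1: ['chair', 'early'] (min_width=11, slack=1)
Line 2: ['lightbulb'] (min_width=9, slack=3)
Line 3: ['evening', 'who'] (min_width=11, slack=1)
Line 4: ['give', 'network'] (min_width=12, slack=0)
Line 5: ['white'] (min_width=5, slack=7)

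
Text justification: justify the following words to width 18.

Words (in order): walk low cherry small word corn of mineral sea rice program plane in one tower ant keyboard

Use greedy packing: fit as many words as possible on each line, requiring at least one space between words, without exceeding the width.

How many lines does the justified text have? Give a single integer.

Line 1: ['walk', 'low', 'cherry'] (min_width=15, slack=3)
Line 2: ['small', 'word', 'corn', 'of'] (min_width=18, slack=0)
Line 3: ['mineral', 'sea', 'rice'] (min_width=16, slack=2)
Line 4: ['program', 'plane', 'in'] (min_width=16, slack=2)
Line 5: ['one', 'tower', 'ant'] (min_width=13, slack=5)
Line 6: ['keyboard'] (min_width=8, slack=10)
Total lines: 6

Answer: 6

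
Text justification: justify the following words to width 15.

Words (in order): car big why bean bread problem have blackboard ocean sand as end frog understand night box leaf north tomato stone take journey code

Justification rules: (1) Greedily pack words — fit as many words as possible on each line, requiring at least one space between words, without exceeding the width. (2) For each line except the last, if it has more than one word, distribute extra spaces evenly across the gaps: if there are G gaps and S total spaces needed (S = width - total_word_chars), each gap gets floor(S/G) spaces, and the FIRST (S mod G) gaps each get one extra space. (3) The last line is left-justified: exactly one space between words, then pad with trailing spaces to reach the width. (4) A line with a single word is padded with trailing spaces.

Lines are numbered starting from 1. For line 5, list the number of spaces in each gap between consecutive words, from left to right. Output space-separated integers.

Line 1: ['car', 'big', 'why'] (min_width=11, slack=4)
Line 2: ['bean', 'bread'] (min_width=10, slack=5)
Line 3: ['problem', 'have'] (min_width=12, slack=3)
Line 4: ['blackboard'] (min_width=10, slack=5)
Line 5: ['ocean', 'sand', 'as'] (min_width=13, slack=2)
Line 6: ['end', 'frog'] (min_width=8, slack=7)
Line 7: ['understand'] (min_width=10, slack=5)
Line 8: ['night', 'box', 'leaf'] (min_width=14, slack=1)
Line 9: ['north', 'tomato'] (min_width=12, slack=3)
Line 10: ['stone', 'take'] (min_width=10, slack=5)
Line 11: ['journey', 'code'] (min_width=12, slack=3)

Answer: 2 2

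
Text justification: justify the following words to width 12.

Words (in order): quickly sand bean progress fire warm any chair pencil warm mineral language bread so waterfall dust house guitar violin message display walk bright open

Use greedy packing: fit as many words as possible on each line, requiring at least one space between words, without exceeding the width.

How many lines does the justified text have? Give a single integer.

Answer: 16

Derivation:
Line 1: ['quickly', 'sand'] (min_width=12, slack=0)
Line 2: ['bean'] (min_width=4, slack=8)
Line 3: ['progress'] (min_width=8, slack=4)
Line 4: ['fire', 'warm'] (min_width=9, slack=3)
Line 5: ['any', 'chair'] (min_width=9, slack=3)
Line 6: ['pencil', 'warm'] (min_width=11, slack=1)
Line 7: ['mineral'] (min_width=7, slack=5)
Line 8: ['language'] (min_width=8, slack=4)
Line 9: ['bread', 'so'] (min_width=8, slack=4)
Line 10: ['waterfall'] (min_width=9, slack=3)
Line 11: ['dust', 'house'] (min_width=10, slack=2)
Line 12: ['guitar'] (min_width=6, slack=6)
Line 13: ['violin'] (min_width=6, slack=6)
Line 14: ['message'] (min_width=7, slack=5)
Line 15: ['display', 'walk'] (min_width=12, slack=0)
Line 16: ['bright', 'open'] (min_width=11, slack=1)
Total lines: 16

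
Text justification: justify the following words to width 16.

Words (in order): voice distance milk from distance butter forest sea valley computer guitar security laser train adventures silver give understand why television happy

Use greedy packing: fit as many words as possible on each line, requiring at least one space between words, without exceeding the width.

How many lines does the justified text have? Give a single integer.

Answer: 11

Derivation:
Line 1: ['voice', 'distance'] (min_width=14, slack=2)
Line 2: ['milk', 'from'] (min_width=9, slack=7)
Line 3: ['distance', 'butter'] (min_width=15, slack=1)
Line 4: ['forest', 'sea'] (min_width=10, slack=6)
Line 5: ['valley', 'computer'] (min_width=15, slack=1)
Line 6: ['guitar', 'security'] (min_width=15, slack=1)
Line 7: ['laser', 'train'] (min_width=11, slack=5)
Line 8: ['adventures'] (min_width=10, slack=6)
Line 9: ['silver', 'give'] (min_width=11, slack=5)
Line 10: ['understand', 'why'] (min_width=14, slack=2)
Line 11: ['television', 'happy'] (min_width=16, slack=0)
Total lines: 11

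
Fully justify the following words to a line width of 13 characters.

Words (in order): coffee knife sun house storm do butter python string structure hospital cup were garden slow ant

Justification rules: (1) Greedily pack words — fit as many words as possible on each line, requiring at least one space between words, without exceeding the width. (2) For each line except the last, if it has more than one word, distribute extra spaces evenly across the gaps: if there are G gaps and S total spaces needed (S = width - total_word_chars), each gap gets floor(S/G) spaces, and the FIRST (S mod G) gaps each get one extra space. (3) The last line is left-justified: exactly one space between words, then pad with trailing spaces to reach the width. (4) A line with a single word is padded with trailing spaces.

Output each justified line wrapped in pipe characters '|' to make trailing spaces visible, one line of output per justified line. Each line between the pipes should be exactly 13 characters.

Line 1: ['coffee', 'knife'] (min_width=12, slack=1)
Line 2: ['sun', 'house'] (min_width=9, slack=4)
Line 3: ['storm', 'do'] (min_width=8, slack=5)
Line 4: ['butter', 'python'] (min_width=13, slack=0)
Line 5: ['string'] (min_width=6, slack=7)
Line 6: ['structure'] (min_width=9, slack=4)
Line 7: ['hospital', 'cup'] (min_width=12, slack=1)
Line 8: ['were', 'garden'] (min_width=11, slack=2)
Line 9: ['slow', 'ant'] (min_width=8, slack=5)

Answer: |coffee  knife|
|sun     house|
|storm      do|
|butter python|
|string       |
|structure    |
|hospital  cup|
|were   garden|
|slow ant     |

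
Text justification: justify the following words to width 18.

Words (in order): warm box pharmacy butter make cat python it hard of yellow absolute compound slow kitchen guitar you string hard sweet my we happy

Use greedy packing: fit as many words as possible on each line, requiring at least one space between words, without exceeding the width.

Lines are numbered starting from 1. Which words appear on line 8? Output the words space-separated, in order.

Answer: my we happy

Derivation:
Line 1: ['warm', 'box', 'pharmacy'] (min_width=17, slack=1)
Line 2: ['butter', 'make', 'cat'] (min_width=15, slack=3)
Line 3: ['python', 'it', 'hard', 'of'] (min_width=17, slack=1)
Line 4: ['yellow', 'absolute'] (min_width=15, slack=3)
Line 5: ['compound', 'slow'] (min_width=13, slack=5)
Line 6: ['kitchen', 'guitar', 'you'] (min_width=18, slack=0)
Line 7: ['string', 'hard', 'sweet'] (min_width=17, slack=1)
Line 8: ['my', 'we', 'happy'] (min_width=11, slack=7)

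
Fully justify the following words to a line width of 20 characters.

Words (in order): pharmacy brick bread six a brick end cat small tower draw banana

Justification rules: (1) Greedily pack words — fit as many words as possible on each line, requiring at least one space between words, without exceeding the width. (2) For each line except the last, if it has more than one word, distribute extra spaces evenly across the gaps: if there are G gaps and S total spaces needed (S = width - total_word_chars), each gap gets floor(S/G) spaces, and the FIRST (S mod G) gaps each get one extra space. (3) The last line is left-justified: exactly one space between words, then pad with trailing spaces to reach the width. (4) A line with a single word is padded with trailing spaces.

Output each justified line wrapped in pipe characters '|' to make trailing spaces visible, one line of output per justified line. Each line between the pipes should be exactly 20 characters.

Answer: |pharmacy brick bread|
|six  a brick end cat|
|small   tower   draw|
|banana              |

Derivation:
Line 1: ['pharmacy', 'brick', 'bread'] (min_width=20, slack=0)
Line 2: ['six', 'a', 'brick', 'end', 'cat'] (min_width=19, slack=1)
Line 3: ['small', 'tower', 'draw'] (min_width=16, slack=4)
Line 4: ['banana'] (min_width=6, slack=14)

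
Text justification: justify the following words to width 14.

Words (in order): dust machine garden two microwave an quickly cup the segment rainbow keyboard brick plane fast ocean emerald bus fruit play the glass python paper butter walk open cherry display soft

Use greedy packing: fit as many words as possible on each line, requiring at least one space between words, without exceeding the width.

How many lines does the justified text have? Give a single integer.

Answer: 15

Derivation:
Line 1: ['dust', 'machine'] (min_width=12, slack=2)
Line 2: ['garden', 'two'] (min_width=10, slack=4)
Line 3: ['microwave', 'an'] (min_width=12, slack=2)
Line 4: ['quickly', 'cup'] (min_width=11, slack=3)
Line 5: ['the', 'segment'] (min_width=11, slack=3)
Line 6: ['rainbow'] (min_width=7, slack=7)
Line 7: ['keyboard', 'brick'] (min_width=14, slack=0)
Line 8: ['plane', 'fast'] (min_width=10, slack=4)
Line 9: ['ocean', 'emerald'] (min_width=13, slack=1)
Line 10: ['bus', 'fruit', 'play'] (min_width=14, slack=0)
Line 11: ['the', 'glass'] (min_width=9, slack=5)
Line 12: ['python', 'paper'] (min_width=12, slack=2)
Line 13: ['butter', 'walk'] (min_width=11, slack=3)
Line 14: ['open', 'cherry'] (min_width=11, slack=3)
Line 15: ['display', 'soft'] (min_width=12, slack=2)
Total lines: 15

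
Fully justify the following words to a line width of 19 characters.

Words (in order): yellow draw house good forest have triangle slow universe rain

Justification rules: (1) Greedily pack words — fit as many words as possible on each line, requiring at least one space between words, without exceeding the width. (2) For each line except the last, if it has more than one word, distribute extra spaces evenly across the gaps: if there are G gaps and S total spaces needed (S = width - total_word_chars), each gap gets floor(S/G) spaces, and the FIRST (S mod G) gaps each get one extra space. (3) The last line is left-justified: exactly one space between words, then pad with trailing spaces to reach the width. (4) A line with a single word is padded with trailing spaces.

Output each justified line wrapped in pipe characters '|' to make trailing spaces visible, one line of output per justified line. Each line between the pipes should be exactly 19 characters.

Answer: |yellow  draw  house|
|good   forest  have|
|triangle       slow|
|universe rain      |

Derivation:
Line 1: ['yellow', 'draw', 'house'] (min_width=17, slack=2)
Line 2: ['good', 'forest', 'have'] (min_width=16, slack=3)
Line 3: ['triangle', 'slow'] (min_width=13, slack=6)
Line 4: ['universe', 'rain'] (min_width=13, slack=6)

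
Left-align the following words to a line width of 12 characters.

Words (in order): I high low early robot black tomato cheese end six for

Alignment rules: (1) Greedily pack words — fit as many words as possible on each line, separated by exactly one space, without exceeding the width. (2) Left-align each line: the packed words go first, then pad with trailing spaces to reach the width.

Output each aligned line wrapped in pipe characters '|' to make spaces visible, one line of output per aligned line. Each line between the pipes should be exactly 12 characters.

Answer: |I high low  |
|early robot |
|black tomato|
|cheese end  |
|six for     |

Derivation:
Line 1: ['I', 'high', 'low'] (min_width=10, slack=2)
Line 2: ['early', 'robot'] (min_width=11, slack=1)
Line 3: ['black', 'tomato'] (min_width=12, slack=0)
Line 4: ['cheese', 'end'] (min_width=10, slack=2)
Line 5: ['six', 'for'] (min_width=7, slack=5)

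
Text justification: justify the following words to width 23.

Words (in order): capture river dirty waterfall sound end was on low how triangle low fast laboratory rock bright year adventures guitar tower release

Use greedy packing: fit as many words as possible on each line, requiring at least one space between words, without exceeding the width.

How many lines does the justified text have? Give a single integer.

Answer: 6

Derivation:
Line 1: ['capture', 'river', 'dirty'] (min_width=19, slack=4)
Line 2: ['waterfall', 'sound', 'end', 'was'] (min_width=23, slack=0)
Line 3: ['on', 'low', 'how', 'triangle', 'low'] (min_width=23, slack=0)
Line 4: ['fast', 'laboratory', 'rock'] (min_width=20, slack=3)
Line 5: ['bright', 'year', 'adventures'] (min_width=22, slack=1)
Line 6: ['guitar', 'tower', 'release'] (min_width=20, slack=3)
Total lines: 6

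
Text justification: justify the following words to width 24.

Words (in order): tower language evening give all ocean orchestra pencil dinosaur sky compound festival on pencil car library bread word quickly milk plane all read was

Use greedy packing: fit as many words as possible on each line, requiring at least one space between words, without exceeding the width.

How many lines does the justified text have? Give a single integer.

Answer: 7

Derivation:
Line 1: ['tower', 'language', 'evening'] (min_width=22, slack=2)
Line 2: ['give', 'all', 'ocean', 'orchestra'] (min_width=24, slack=0)
Line 3: ['pencil', 'dinosaur', 'sky'] (min_width=19, slack=5)
Line 4: ['compound', 'festival', 'on'] (min_width=20, slack=4)
Line 5: ['pencil', 'car', 'library', 'bread'] (min_width=24, slack=0)
Line 6: ['word', 'quickly', 'milk', 'plane'] (min_width=23, slack=1)
Line 7: ['all', 'read', 'was'] (min_width=12, slack=12)
Total lines: 7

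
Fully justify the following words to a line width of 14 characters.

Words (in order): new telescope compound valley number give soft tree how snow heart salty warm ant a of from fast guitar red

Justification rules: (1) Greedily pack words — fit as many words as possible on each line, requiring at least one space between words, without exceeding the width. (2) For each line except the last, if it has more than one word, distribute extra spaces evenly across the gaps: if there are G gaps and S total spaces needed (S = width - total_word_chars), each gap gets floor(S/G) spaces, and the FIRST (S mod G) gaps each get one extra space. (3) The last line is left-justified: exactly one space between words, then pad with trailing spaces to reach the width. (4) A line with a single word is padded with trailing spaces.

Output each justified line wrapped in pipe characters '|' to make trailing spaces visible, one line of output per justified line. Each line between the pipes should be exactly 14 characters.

Line 1: ['new', 'telescope'] (min_width=13, slack=1)
Line 2: ['compound'] (min_width=8, slack=6)
Line 3: ['valley', 'number'] (min_width=13, slack=1)
Line 4: ['give', 'soft', 'tree'] (min_width=14, slack=0)
Line 5: ['how', 'snow', 'heart'] (min_width=14, slack=0)
Line 6: ['salty', 'warm', 'ant'] (min_width=14, slack=0)
Line 7: ['a', 'of', 'from', 'fast'] (min_width=14, slack=0)
Line 8: ['guitar', 'red'] (min_width=10, slack=4)

Answer: |new  telescope|
|compound      |
|valley  number|
|give soft tree|
|how snow heart|
|salty warm ant|
|a of from fast|
|guitar red    |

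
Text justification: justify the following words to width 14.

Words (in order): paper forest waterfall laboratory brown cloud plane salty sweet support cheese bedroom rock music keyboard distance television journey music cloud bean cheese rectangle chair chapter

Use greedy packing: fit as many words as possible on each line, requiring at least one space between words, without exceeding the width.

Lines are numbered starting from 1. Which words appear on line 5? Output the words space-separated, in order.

Answer: plane salty

Derivation:
Line 1: ['paper', 'forest'] (min_width=12, slack=2)
Line 2: ['waterfall'] (min_width=9, slack=5)
Line 3: ['laboratory'] (min_width=10, slack=4)
Line 4: ['brown', 'cloud'] (min_width=11, slack=3)
Line 5: ['plane', 'salty'] (min_width=11, slack=3)
Line 6: ['sweet', 'support'] (min_width=13, slack=1)
Line 7: ['cheese', 'bedroom'] (min_width=14, slack=0)
Line 8: ['rock', 'music'] (min_width=10, slack=4)
Line 9: ['keyboard'] (min_width=8, slack=6)
Line 10: ['distance'] (min_width=8, slack=6)
Line 11: ['television'] (min_width=10, slack=4)
Line 12: ['journey', 'music'] (min_width=13, slack=1)
Line 13: ['cloud', 'bean'] (min_width=10, slack=4)
Line 14: ['cheese'] (min_width=6, slack=8)
Line 15: ['rectangle'] (min_width=9, slack=5)
Line 16: ['chair', 'chapter'] (min_width=13, slack=1)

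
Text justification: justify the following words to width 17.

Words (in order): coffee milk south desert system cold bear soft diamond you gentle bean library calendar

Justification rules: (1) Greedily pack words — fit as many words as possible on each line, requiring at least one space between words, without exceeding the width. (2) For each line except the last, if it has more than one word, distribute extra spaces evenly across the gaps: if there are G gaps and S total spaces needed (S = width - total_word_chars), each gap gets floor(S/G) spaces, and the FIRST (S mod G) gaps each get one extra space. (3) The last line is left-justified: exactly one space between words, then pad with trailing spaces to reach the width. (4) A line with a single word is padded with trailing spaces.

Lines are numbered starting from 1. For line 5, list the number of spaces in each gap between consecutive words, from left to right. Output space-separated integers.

Line 1: ['coffee', 'milk', 'south'] (min_width=17, slack=0)
Line 2: ['desert', 'system'] (min_width=13, slack=4)
Line 3: ['cold', 'bear', 'soft'] (min_width=14, slack=3)
Line 4: ['diamond', 'you'] (min_width=11, slack=6)
Line 5: ['gentle', 'bean'] (min_width=11, slack=6)
Line 6: ['library', 'calendar'] (min_width=16, slack=1)

Answer: 7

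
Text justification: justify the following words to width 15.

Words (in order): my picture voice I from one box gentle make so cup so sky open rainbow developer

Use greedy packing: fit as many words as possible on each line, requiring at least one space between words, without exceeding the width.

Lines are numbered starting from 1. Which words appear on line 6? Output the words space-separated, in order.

Answer: rainbow

Derivation:
Line 1: ['my', 'picture'] (min_width=10, slack=5)
Line 2: ['voice', 'I', 'from'] (min_width=12, slack=3)
Line 3: ['one', 'box', 'gentle'] (min_width=14, slack=1)
Line 4: ['make', 'so', 'cup', 'so'] (min_width=14, slack=1)
Line 5: ['sky', 'open'] (min_width=8, slack=7)
Line 6: ['rainbow'] (min_width=7, slack=8)
Line 7: ['developer'] (min_width=9, slack=6)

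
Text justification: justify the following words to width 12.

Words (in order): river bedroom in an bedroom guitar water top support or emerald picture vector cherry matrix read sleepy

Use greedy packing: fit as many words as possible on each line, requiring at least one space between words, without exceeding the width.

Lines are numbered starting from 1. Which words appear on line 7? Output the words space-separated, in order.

Line 1: ['river'] (min_width=5, slack=7)
Line 2: ['bedroom', 'in'] (min_width=10, slack=2)
Line 3: ['an', 'bedroom'] (min_width=10, slack=2)
Line 4: ['guitar', 'water'] (min_width=12, slack=0)
Line 5: ['top', 'support'] (min_width=11, slack=1)
Line 6: ['or', 'emerald'] (min_width=10, slack=2)
Line 7: ['picture'] (min_width=7, slack=5)
Line 8: ['vector'] (min_width=6, slack=6)
Line 9: ['cherry'] (min_width=6, slack=6)
Line 10: ['matrix', 'read'] (min_width=11, slack=1)
Line 11: ['sleepy'] (min_width=6, slack=6)

Answer: picture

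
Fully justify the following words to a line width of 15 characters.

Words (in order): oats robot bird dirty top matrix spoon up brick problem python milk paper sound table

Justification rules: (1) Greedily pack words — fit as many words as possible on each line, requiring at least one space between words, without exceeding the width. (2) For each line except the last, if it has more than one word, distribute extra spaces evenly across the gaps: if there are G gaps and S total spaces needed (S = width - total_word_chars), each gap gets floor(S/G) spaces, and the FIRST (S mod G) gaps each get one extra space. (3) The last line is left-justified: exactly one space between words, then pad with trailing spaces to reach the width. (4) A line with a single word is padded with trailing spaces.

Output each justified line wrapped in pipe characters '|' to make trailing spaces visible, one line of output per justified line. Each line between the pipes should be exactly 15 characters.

Answer: |oats robot bird|
|dirty       top|
|matrix spoon up|
|brick   problem|
|python     milk|
|paper     sound|
|table          |

Derivation:
Line 1: ['oats', 'robot', 'bird'] (min_width=15, slack=0)
Line 2: ['dirty', 'top'] (min_width=9, slack=6)
Line 3: ['matrix', 'spoon', 'up'] (min_width=15, slack=0)
Line 4: ['brick', 'problem'] (min_width=13, slack=2)
Line 5: ['python', 'milk'] (min_width=11, slack=4)
Line 6: ['paper', 'sound'] (min_width=11, slack=4)
Line 7: ['table'] (min_width=5, slack=10)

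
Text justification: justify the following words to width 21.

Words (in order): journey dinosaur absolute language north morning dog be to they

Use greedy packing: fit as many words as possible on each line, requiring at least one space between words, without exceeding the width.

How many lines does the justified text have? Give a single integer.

Answer: 4

Derivation:
Line 1: ['journey', 'dinosaur'] (min_width=16, slack=5)
Line 2: ['absolute', 'language'] (min_width=17, slack=4)
Line 3: ['north', 'morning', 'dog', 'be'] (min_width=20, slack=1)
Line 4: ['to', 'they'] (min_width=7, slack=14)
Total lines: 4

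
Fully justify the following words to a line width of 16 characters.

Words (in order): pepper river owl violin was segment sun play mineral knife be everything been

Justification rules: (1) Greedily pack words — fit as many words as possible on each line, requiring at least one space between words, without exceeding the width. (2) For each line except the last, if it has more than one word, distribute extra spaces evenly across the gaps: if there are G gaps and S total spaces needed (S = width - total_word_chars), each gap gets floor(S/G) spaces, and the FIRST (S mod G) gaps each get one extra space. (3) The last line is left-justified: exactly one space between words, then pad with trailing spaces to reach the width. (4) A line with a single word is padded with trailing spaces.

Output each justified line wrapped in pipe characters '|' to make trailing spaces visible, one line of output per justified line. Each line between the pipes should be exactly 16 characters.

Line 1: ['pepper', 'river', 'owl'] (min_width=16, slack=0)
Line 2: ['violin', 'was'] (min_width=10, slack=6)
Line 3: ['segment', 'sun', 'play'] (min_width=16, slack=0)
Line 4: ['mineral', 'knife', 'be'] (min_width=16, slack=0)
Line 5: ['everything', 'been'] (min_width=15, slack=1)

Answer: |pepper river owl|
|violin       was|
|segment sun play|
|mineral knife be|
|everything been |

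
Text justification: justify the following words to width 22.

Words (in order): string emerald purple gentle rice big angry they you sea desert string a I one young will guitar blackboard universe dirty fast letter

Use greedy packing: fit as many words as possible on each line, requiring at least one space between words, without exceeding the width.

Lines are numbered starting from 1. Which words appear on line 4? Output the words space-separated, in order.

Line 1: ['string', 'emerald', 'purple'] (min_width=21, slack=1)
Line 2: ['gentle', 'rice', 'big', 'angry'] (min_width=21, slack=1)
Line 3: ['they', 'you', 'sea', 'desert'] (min_width=19, slack=3)
Line 4: ['string', 'a', 'I', 'one', 'young'] (min_width=20, slack=2)
Line 5: ['will', 'guitar', 'blackboard'] (min_width=22, slack=0)
Line 6: ['universe', 'dirty', 'fast'] (min_width=19, slack=3)
Line 7: ['letter'] (min_width=6, slack=16)

Answer: string a I one young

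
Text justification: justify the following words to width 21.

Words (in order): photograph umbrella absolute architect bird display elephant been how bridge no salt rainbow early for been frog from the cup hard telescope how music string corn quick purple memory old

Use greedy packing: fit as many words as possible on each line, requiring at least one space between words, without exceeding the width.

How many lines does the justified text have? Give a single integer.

Line 1: ['photograph', 'umbrella'] (min_width=19, slack=2)
Line 2: ['absolute', 'architect'] (min_width=18, slack=3)
Line 3: ['bird', 'display', 'elephant'] (min_width=21, slack=0)
Line 4: ['been', 'how', 'bridge', 'no'] (min_width=18, slack=3)
Line 5: ['salt', 'rainbow', 'early'] (min_width=18, slack=3)
Line 6: ['for', 'been', 'frog', 'from'] (min_width=18, slack=3)
Line 7: ['the', 'cup', 'hard'] (min_width=12, slack=9)
Line 8: ['telescope', 'how', 'music'] (min_width=19, slack=2)
Line 9: ['string', 'corn', 'quick'] (min_width=17, slack=4)
Line 10: ['purple', 'memory', 'old'] (min_width=17, slack=4)
Total lines: 10

Answer: 10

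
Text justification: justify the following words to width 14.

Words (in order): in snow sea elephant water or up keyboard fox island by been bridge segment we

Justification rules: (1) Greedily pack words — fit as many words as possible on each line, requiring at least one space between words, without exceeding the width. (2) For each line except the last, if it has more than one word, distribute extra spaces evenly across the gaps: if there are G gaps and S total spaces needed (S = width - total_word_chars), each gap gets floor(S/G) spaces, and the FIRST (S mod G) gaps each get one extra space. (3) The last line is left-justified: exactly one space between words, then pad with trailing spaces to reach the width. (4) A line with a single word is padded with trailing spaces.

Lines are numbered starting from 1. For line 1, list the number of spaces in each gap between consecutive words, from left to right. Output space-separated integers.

Line 1: ['in', 'snow', 'sea'] (min_width=11, slack=3)
Line 2: ['elephant', 'water'] (min_width=14, slack=0)
Line 3: ['or', 'up', 'keyboard'] (min_width=14, slack=0)
Line 4: ['fox', 'island', 'by'] (min_width=13, slack=1)
Line 5: ['been', 'bridge'] (min_width=11, slack=3)
Line 6: ['segment', 'we'] (min_width=10, slack=4)

Answer: 3 2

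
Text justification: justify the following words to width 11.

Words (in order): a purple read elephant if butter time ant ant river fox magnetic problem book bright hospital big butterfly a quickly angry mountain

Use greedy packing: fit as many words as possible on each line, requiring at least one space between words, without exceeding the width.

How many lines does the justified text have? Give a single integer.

Answer: 15

Derivation:
Line 1: ['a', 'purple'] (min_width=8, slack=3)
Line 2: ['read'] (min_width=4, slack=7)
Line 3: ['elephant', 'if'] (min_width=11, slack=0)
Line 4: ['butter', 'time'] (min_width=11, slack=0)
Line 5: ['ant', 'ant'] (min_width=7, slack=4)
Line 6: ['river', 'fox'] (min_width=9, slack=2)
Line 7: ['magnetic'] (min_width=8, slack=3)
Line 8: ['problem'] (min_width=7, slack=4)
Line 9: ['book', 'bright'] (min_width=11, slack=0)
Line 10: ['hospital'] (min_width=8, slack=3)
Line 11: ['big'] (min_width=3, slack=8)
Line 12: ['butterfly', 'a'] (min_width=11, slack=0)
Line 13: ['quickly'] (min_width=7, slack=4)
Line 14: ['angry'] (min_width=5, slack=6)
Line 15: ['mountain'] (min_width=8, slack=3)
Total lines: 15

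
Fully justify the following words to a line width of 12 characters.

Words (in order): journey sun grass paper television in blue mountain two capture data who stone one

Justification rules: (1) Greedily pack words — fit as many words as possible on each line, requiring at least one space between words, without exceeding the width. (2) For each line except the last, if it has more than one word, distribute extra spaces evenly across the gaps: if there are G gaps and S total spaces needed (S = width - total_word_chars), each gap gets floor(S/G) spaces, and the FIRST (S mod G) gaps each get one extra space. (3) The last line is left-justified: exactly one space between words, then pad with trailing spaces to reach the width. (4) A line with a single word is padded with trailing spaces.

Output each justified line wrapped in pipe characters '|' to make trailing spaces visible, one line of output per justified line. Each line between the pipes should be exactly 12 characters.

Line 1: ['journey', 'sun'] (min_width=11, slack=1)
Line 2: ['grass', 'paper'] (min_width=11, slack=1)
Line 3: ['television'] (min_width=10, slack=2)
Line 4: ['in', 'blue'] (min_width=7, slack=5)
Line 5: ['mountain', 'two'] (min_width=12, slack=0)
Line 6: ['capture', 'data'] (min_width=12, slack=0)
Line 7: ['who', 'stone'] (min_width=9, slack=3)
Line 8: ['one'] (min_width=3, slack=9)

Answer: |journey  sun|
|grass  paper|
|television  |
|in      blue|
|mountain two|
|capture data|
|who    stone|
|one         |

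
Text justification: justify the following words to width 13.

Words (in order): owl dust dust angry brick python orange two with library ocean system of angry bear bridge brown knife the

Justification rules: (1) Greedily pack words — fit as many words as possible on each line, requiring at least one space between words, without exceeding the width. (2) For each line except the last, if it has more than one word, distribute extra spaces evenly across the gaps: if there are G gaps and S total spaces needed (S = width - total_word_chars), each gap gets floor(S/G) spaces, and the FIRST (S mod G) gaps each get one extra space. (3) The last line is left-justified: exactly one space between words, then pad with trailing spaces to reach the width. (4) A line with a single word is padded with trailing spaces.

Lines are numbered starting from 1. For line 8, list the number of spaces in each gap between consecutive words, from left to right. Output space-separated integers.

Line 1: ['owl', 'dust', 'dust'] (min_width=13, slack=0)
Line 2: ['angry', 'brick'] (min_width=11, slack=2)
Line 3: ['python', 'orange'] (min_width=13, slack=0)
Line 4: ['two', 'with'] (min_width=8, slack=5)
Line 5: ['library', 'ocean'] (min_width=13, slack=0)
Line 6: ['system', 'of'] (min_width=9, slack=4)
Line 7: ['angry', 'bear'] (min_width=10, slack=3)
Line 8: ['bridge', 'brown'] (min_width=12, slack=1)
Line 9: ['knife', 'the'] (min_width=9, slack=4)

Answer: 2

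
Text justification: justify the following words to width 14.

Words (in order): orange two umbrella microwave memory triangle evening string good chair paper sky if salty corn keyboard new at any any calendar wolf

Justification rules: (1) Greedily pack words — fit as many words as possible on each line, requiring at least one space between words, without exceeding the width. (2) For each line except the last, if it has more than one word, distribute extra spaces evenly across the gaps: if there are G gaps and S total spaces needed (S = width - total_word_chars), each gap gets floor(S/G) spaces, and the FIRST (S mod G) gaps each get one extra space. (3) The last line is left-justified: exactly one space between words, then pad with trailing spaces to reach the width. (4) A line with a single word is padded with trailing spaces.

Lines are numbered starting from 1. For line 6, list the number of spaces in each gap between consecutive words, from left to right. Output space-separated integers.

Answer: 1

Derivation:
Line 1: ['orange', 'two'] (min_width=10, slack=4)
Line 2: ['umbrella'] (min_width=8, slack=6)
Line 3: ['microwave'] (min_width=9, slack=5)
Line 4: ['memory'] (min_width=6, slack=8)
Line 5: ['triangle'] (min_width=8, slack=6)
Line 6: ['evening', 'string'] (min_width=14, slack=0)
Line 7: ['good', 'chair'] (min_width=10, slack=4)
Line 8: ['paper', 'sky', 'if'] (min_width=12, slack=2)
Line 9: ['salty', 'corn'] (min_width=10, slack=4)
Line 10: ['keyboard', 'new'] (min_width=12, slack=2)
Line 11: ['at', 'any', 'any'] (min_width=10, slack=4)
Line 12: ['calendar', 'wolf'] (min_width=13, slack=1)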